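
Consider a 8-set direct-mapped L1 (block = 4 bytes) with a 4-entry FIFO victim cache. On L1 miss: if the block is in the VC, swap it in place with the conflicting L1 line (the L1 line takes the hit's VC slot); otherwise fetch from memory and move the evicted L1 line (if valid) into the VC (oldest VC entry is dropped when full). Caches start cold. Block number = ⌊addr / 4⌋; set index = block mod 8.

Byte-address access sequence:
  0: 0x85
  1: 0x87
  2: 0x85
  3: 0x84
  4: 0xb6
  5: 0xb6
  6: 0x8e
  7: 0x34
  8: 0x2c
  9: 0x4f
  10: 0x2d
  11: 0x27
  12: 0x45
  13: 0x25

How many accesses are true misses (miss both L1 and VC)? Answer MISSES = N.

  [0] addr=0x85 blk=33 s=1: MISS | VC []
  [1] addr=0x87 blk=33 s=1: L1-HIT | VC []
  [2] addr=0x85 blk=33 s=1: L1-HIT | VC []
  [3] addr=0x84 blk=33 s=1: L1-HIT | VC []
  [4] addr=0xb6 blk=45 s=5: MISS | VC []
  [5] addr=0xb6 blk=45 s=5: L1-HIT | VC []
  [6] addr=0x8e blk=35 s=3: MISS | VC []
  [7] addr=0x34 blk=13 s=5: MISS | VC [45]
  [8] addr=0x2c blk=11 s=3: MISS | VC [45, 35]
  [9] addr=0x4f blk=19 s=3: MISS | VC [45, 35, 11]
  [10] addr=0x2d blk=11 s=3: VC-HIT | VC [45, 35, 19]
  [11] addr=0x27 blk=9 s=1: MISS | VC [45, 35, 19, 33]
  [12] addr=0x45 blk=17 s=1: MISS | VC [35, 19, 33, 9]
  [13] addr=0x25 blk=9 s=1: VC-HIT | VC [35, 19, 33, 17]

MISSES = 8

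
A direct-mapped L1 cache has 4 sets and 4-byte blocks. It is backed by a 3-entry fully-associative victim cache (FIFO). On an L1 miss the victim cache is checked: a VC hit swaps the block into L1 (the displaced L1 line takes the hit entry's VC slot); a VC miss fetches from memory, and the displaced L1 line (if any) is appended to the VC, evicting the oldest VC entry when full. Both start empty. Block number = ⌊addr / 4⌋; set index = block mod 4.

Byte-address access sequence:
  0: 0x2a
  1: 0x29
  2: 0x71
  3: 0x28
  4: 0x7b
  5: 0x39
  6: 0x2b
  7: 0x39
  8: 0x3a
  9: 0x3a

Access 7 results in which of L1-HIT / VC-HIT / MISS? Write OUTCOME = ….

OUTCOME = VC-HIT

  [0] addr=0x2a blk=10 s=2: MISS | VC []
  [1] addr=0x29 blk=10 s=2: L1-HIT | VC []
  [2] addr=0x71 blk=28 s=0: MISS | VC []
  [3] addr=0x28 blk=10 s=2: L1-HIT | VC []
  [4] addr=0x7b blk=30 s=2: MISS | VC [10]
  [5] addr=0x39 blk=14 s=2: MISS | VC [10, 30]
  [6] addr=0x2b blk=10 s=2: VC-HIT | VC [14, 30]
  [7] addr=0x39 blk=14 s=2: VC-HIT | VC [10, 30]
  [8] addr=0x3a blk=14 s=2: L1-HIT | VC [10, 30]
  [9] addr=0x3a blk=14 s=2: L1-HIT | VC [10, 30]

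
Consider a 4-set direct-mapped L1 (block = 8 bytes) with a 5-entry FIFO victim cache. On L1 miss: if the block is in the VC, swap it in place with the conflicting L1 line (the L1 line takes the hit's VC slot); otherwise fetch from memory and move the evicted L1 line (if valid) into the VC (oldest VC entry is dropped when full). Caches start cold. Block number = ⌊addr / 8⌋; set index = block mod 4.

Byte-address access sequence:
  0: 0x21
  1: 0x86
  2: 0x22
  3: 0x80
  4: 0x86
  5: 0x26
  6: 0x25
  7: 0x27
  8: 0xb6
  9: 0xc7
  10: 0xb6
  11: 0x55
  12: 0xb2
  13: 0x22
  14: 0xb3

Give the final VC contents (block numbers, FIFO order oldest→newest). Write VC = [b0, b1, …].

#0 0x21→b4/s0 MISS; vc=[]
#1 0x86→b16/s0 MISS; vc=[4]
#2 0x22→b4/s0 VC-HIT; vc=[16]
#3 0x80→b16/s0 VC-HIT; vc=[4]
#4 0x86→b16/s0 L1-HIT; vc=[4]
#5 0x26→b4/s0 VC-HIT; vc=[16]
#6 0x25→b4/s0 L1-HIT; vc=[16]
#7 0x27→b4/s0 L1-HIT; vc=[16]
#8 0xb6→b22/s2 MISS; vc=[16]
#9 0xc7→b24/s0 MISS; vc=[16,4]
#10 0xb6→b22/s2 L1-HIT; vc=[16,4]
#11 0x55→b10/s2 MISS; vc=[16,4,22]
#12 0xb2→b22/s2 VC-HIT; vc=[16,4,10]
#13 0x22→b4/s0 VC-HIT; vc=[16,24,10]
#14 0xb3→b22/s2 L1-HIT; vc=[16,24,10]

VC = [16, 24, 10]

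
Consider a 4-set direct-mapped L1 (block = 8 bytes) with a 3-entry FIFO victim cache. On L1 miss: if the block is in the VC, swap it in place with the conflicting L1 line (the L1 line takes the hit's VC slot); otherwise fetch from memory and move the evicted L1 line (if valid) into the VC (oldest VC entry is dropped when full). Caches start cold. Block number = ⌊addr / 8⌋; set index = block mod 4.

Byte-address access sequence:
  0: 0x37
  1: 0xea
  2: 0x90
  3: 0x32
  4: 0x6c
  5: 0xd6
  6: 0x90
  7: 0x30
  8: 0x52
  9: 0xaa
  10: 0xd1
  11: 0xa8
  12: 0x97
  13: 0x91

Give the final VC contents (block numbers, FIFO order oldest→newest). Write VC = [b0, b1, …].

VC = [13, 10, 26]

#0 0x37→b6/s2 MISS; vc=[]
#1 0xea→b29/s1 MISS; vc=[]
#2 0x90→b18/s2 MISS; vc=[6]
#3 0x32→b6/s2 VC-HIT; vc=[18]
#4 0x6c→b13/s1 MISS; vc=[18,29]
#5 0xd6→b26/s2 MISS; vc=[18,29,6]
#6 0x90→b18/s2 VC-HIT; vc=[26,29,6]
#7 0x30→b6/s2 VC-HIT; vc=[26,29,18]
#8 0x52→b10/s2 MISS; vc=[29,18,6]
#9 0xaa→b21/s1 MISS; vc=[18,6,13]
#10 0xd1→b26/s2 MISS; vc=[6,13,10]
#11 0xa8→b21/s1 L1-HIT; vc=[6,13,10]
#12 0x97→b18/s2 MISS; vc=[13,10,26]
#13 0x91→b18/s2 L1-HIT; vc=[13,10,26]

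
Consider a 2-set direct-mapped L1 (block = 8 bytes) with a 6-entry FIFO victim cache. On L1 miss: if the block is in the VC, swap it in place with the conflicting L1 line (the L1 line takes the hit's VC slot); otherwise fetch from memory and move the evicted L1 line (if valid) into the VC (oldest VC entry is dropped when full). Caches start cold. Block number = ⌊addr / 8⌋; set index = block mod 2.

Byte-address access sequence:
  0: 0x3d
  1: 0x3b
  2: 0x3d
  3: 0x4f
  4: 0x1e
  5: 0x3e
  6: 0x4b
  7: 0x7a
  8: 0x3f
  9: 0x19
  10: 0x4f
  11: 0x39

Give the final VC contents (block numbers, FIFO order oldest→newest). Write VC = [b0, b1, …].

VC = [9, 15, 3]

#0 0x3d→b7/s1 MISS; vc=[]
#1 0x3b→b7/s1 L1-HIT; vc=[]
#2 0x3d→b7/s1 L1-HIT; vc=[]
#3 0x4f→b9/s1 MISS; vc=[7]
#4 0x1e→b3/s1 MISS; vc=[7,9]
#5 0x3e→b7/s1 VC-HIT; vc=[3,9]
#6 0x4b→b9/s1 VC-HIT; vc=[3,7]
#7 0x7a→b15/s1 MISS; vc=[3,7,9]
#8 0x3f→b7/s1 VC-HIT; vc=[3,15,9]
#9 0x19→b3/s1 VC-HIT; vc=[7,15,9]
#10 0x4f→b9/s1 VC-HIT; vc=[7,15,3]
#11 0x39→b7/s1 VC-HIT; vc=[9,15,3]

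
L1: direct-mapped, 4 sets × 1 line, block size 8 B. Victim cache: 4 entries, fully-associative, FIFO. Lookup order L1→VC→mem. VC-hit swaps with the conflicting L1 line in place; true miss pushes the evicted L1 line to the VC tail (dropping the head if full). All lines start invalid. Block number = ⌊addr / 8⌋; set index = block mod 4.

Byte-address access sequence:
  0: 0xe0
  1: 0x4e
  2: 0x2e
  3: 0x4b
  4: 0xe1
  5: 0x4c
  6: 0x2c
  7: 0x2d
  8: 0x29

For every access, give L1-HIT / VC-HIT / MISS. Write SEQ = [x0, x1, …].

SEQ = [MISS, MISS, MISS, VC-HIT, L1-HIT, L1-HIT, VC-HIT, L1-HIT, L1-HIT]

#0 0xe0→b28/s0 MISS; vc=[]
#1 0x4e→b9/s1 MISS; vc=[]
#2 0x2e→b5/s1 MISS; vc=[9]
#3 0x4b→b9/s1 VC-HIT; vc=[5]
#4 0xe1→b28/s0 L1-HIT; vc=[5]
#5 0x4c→b9/s1 L1-HIT; vc=[5]
#6 0x2c→b5/s1 VC-HIT; vc=[9]
#7 0x2d→b5/s1 L1-HIT; vc=[9]
#8 0x29→b5/s1 L1-HIT; vc=[9]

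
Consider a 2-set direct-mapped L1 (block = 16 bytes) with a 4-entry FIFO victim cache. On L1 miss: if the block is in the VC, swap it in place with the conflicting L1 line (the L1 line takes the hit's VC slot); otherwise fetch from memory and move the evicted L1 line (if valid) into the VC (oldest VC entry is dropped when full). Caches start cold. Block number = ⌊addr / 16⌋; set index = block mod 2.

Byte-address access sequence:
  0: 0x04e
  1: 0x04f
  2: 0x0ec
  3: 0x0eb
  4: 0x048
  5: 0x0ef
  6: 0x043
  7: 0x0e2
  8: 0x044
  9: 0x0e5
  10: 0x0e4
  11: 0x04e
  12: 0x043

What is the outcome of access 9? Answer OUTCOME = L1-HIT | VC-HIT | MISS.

OUTCOME = VC-HIT

0: 0x4e (blk 4, set 0) → MISS  vc=[]
1: 0x4f (blk 4, set 0) → L1-HIT  vc=[]
2: 0xec (blk 14, set 0) → MISS  vc=[4]
3: 0xeb (blk 14, set 0) → L1-HIT  vc=[4]
4: 0x48 (blk 4, set 0) → VC-HIT  vc=[14]
5: 0xef (blk 14, set 0) → VC-HIT  vc=[4]
6: 0x43 (blk 4, set 0) → VC-HIT  vc=[14]
7: 0xe2 (blk 14, set 0) → VC-HIT  vc=[4]
8: 0x44 (blk 4, set 0) → VC-HIT  vc=[14]
9: 0xe5 (blk 14, set 0) → VC-HIT  vc=[4]
10: 0xe4 (blk 14, set 0) → L1-HIT  vc=[4]
11: 0x4e (blk 4, set 0) → VC-HIT  vc=[14]
12: 0x43 (blk 4, set 0) → L1-HIT  vc=[14]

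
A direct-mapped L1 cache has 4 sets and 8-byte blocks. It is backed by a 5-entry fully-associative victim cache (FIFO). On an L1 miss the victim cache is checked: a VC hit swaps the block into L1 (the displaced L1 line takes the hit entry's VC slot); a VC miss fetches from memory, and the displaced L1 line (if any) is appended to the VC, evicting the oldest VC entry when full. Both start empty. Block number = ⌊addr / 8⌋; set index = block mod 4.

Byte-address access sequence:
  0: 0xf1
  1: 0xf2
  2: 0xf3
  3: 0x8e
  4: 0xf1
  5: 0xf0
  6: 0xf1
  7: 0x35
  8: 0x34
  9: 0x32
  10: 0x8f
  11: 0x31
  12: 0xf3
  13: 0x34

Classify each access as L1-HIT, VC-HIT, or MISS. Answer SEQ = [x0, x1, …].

SEQ = [MISS, L1-HIT, L1-HIT, MISS, L1-HIT, L1-HIT, L1-HIT, MISS, L1-HIT, L1-HIT, L1-HIT, L1-HIT, VC-HIT, VC-HIT]

  [0] addr=0xf1 blk=30 s=2: MISS | VC []
  [1] addr=0xf2 blk=30 s=2: L1-HIT | VC []
  [2] addr=0xf3 blk=30 s=2: L1-HIT | VC []
  [3] addr=0x8e blk=17 s=1: MISS | VC []
  [4] addr=0xf1 blk=30 s=2: L1-HIT | VC []
  [5] addr=0xf0 blk=30 s=2: L1-HIT | VC []
  [6] addr=0xf1 blk=30 s=2: L1-HIT | VC []
  [7] addr=0x35 blk=6 s=2: MISS | VC [30]
  [8] addr=0x34 blk=6 s=2: L1-HIT | VC [30]
  [9] addr=0x32 blk=6 s=2: L1-HIT | VC [30]
  [10] addr=0x8f blk=17 s=1: L1-HIT | VC [30]
  [11] addr=0x31 blk=6 s=2: L1-HIT | VC [30]
  [12] addr=0xf3 blk=30 s=2: VC-HIT | VC [6]
  [13] addr=0x34 blk=6 s=2: VC-HIT | VC [30]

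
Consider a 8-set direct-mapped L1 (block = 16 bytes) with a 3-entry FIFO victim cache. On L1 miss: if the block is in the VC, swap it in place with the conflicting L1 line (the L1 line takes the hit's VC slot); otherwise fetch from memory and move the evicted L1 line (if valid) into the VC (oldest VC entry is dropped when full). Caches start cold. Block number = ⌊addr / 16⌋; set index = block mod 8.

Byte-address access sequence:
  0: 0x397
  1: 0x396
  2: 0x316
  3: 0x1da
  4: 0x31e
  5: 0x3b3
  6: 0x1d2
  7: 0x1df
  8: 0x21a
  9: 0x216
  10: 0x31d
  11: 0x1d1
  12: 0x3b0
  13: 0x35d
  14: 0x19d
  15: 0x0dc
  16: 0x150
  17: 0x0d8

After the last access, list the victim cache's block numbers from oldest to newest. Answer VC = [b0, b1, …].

VC = [49, 53, 21]

  [0] addr=0x397 blk=57 s=1: MISS | VC []
  [1] addr=0x396 blk=57 s=1: L1-HIT | VC []
  [2] addr=0x316 blk=49 s=1: MISS | VC [57]
  [3] addr=0x1da blk=29 s=5: MISS | VC [57]
  [4] addr=0x31e blk=49 s=1: L1-HIT | VC [57]
  [5] addr=0x3b3 blk=59 s=3: MISS | VC [57]
  [6] addr=0x1d2 blk=29 s=5: L1-HIT | VC [57]
  [7] addr=0x1df blk=29 s=5: L1-HIT | VC [57]
  [8] addr=0x21a blk=33 s=1: MISS | VC [57, 49]
  [9] addr=0x216 blk=33 s=1: L1-HIT | VC [57, 49]
  [10] addr=0x31d blk=49 s=1: VC-HIT | VC [57, 33]
  [11] addr=0x1d1 blk=29 s=5: L1-HIT | VC [57, 33]
  [12] addr=0x3b0 blk=59 s=3: L1-HIT | VC [57, 33]
  [13] addr=0x35d blk=53 s=5: MISS | VC [57, 33, 29]
  [14] addr=0x19d blk=25 s=1: MISS | VC [33, 29, 49]
  [15] addr=0xdc blk=13 s=5: MISS | VC [29, 49, 53]
  [16] addr=0x150 blk=21 s=5: MISS | VC [49, 53, 13]
  [17] addr=0xd8 blk=13 s=5: VC-HIT | VC [49, 53, 21]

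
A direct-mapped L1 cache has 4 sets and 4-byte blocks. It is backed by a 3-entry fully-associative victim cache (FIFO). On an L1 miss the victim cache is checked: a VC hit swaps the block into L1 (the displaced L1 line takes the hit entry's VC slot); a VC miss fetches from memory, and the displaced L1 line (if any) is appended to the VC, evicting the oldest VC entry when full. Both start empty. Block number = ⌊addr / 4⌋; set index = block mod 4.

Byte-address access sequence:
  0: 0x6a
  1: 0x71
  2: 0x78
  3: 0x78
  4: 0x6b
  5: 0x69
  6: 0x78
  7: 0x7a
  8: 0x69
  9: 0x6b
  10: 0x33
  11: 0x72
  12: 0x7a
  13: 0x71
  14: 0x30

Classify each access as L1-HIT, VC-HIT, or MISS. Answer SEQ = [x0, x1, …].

  [0] addr=0x6a blk=26 s=2: MISS | VC []
  [1] addr=0x71 blk=28 s=0: MISS | VC []
  [2] addr=0x78 blk=30 s=2: MISS | VC [26]
  [3] addr=0x78 blk=30 s=2: L1-HIT | VC [26]
  [4] addr=0x6b blk=26 s=2: VC-HIT | VC [30]
  [5] addr=0x69 blk=26 s=2: L1-HIT | VC [30]
  [6] addr=0x78 blk=30 s=2: VC-HIT | VC [26]
  [7] addr=0x7a blk=30 s=2: L1-HIT | VC [26]
  [8] addr=0x69 blk=26 s=2: VC-HIT | VC [30]
  [9] addr=0x6b blk=26 s=2: L1-HIT | VC [30]
  [10] addr=0x33 blk=12 s=0: MISS | VC [30, 28]
  [11] addr=0x72 blk=28 s=0: VC-HIT | VC [30, 12]
  [12] addr=0x7a blk=30 s=2: VC-HIT | VC [26, 12]
  [13] addr=0x71 blk=28 s=0: L1-HIT | VC [26, 12]
  [14] addr=0x30 blk=12 s=0: VC-HIT | VC [26, 28]

SEQ = [MISS, MISS, MISS, L1-HIT, VC-HIT, L1-HIT, VC-HIT, L1-HIT, VC-HIT, L1-HIT, MISS, VC-HIT, VC-HIT, L1-HIT, VC-HIT]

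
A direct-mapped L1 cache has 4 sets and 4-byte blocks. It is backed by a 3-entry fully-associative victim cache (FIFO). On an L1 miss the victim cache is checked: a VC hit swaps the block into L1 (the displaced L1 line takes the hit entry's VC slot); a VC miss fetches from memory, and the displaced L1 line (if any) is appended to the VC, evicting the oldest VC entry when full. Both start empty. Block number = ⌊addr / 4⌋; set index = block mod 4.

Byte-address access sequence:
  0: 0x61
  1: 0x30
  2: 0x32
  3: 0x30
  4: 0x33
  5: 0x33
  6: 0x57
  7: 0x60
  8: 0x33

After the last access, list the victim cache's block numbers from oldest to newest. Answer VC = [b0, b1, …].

VC = [24]

0: 0x61 (blk 24, set 0) → MISS  vc=[]
1: 0x30 (blk 12, set 0) → MISS  vc=[24]
2: 0x32 (blk 12, set 0) → L1-HIT  vc=[24]
3: 0x30 (blk 12, set 0) → L1-HIT  vc=[24]
4: 0x33 (blk 12, set 0) → L1-HIT  vc=[24]
5: 0x33 (blk 12, set 0) → L1-HIT  vc=[24]
6: 0x57 (blk 21, set 1) → MISS  vc=[24]
7: 0x60 (blk 24, set 0) → VC-HIT  vc=[12]
8: 0x33 (blk 12, set 0) → VC-HIT  vc=[24]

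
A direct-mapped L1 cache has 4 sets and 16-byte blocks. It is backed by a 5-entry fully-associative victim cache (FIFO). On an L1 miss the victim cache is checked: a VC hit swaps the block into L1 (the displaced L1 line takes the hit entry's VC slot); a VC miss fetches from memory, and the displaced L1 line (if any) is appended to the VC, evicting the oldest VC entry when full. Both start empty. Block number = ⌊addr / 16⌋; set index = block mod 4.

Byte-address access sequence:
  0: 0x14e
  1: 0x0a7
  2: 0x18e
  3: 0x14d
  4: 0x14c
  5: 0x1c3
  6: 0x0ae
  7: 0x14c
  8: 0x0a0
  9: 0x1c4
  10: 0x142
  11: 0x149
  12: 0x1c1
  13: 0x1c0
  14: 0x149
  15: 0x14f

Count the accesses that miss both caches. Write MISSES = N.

MISSES = 4

  [0] addr=0x14e blk=20 s=0: MISS | VC []
  [1] addr=0xa7 blk=10 s=2: MISS | VC []
  [2] addr=0x18e blk=24 s=0: MISS | VC [20]
  [3] addr=0x14d blk=20 s=0: VC-HIT | VC [24]
  [4] addr=0x14c blk=20 s=0: L1-HIT | VC [24]
  [5] addr=0x1c3 blk=28 s=0: MISS | VC [24, 20]
  [6] addr=0xae blk=10 s=2: L1-HIT | VC [24, 20]
  [7] addr=0x14c blk=20 s=0: VC-HIT | VC [24, 28]
  [8] addr=0xa0 blk=10 s=2: L1-HIT | VC [24, 28]
  [9] addr=0x1c4 blk=28 s=0: VC-HIT | VC [24, 20]
  [10] addr=0x142 blk=20 s=0: VC-HIT | VC [24, 28]
  [11] addr=0x149 blk=20 s=0: L1-HIT | VC [24, 28]
  [12] addr=0x1c1 blk=28 s=0: VC-HIT | VC [24, 20]
  [13] addr=0x1c0 blk=28 s=0: L1-HIT | VC [24, 20]
  [14] addr=0x149 blk=20 s=0: VC-HIT | VC [24, 28]
  [15] addr=0x14f blk=20 s=0: L1-HIT | VC [24, 28]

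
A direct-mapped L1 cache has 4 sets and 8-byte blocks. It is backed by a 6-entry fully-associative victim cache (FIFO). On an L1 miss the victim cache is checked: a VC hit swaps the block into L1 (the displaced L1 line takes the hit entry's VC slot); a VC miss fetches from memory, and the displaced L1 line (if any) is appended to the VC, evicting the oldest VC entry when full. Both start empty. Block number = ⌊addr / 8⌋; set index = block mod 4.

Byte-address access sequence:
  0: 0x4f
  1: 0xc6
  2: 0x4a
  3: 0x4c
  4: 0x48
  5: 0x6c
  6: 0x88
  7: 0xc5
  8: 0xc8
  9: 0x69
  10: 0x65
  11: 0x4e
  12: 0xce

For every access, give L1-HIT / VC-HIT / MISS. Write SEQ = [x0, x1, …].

SEQ = [MISS, MISS, L1-HIT, L1-HIT, L1-HIT, MISS, MISS, L1-HIT, MISS, VC-HIT, MISS, VC-HIT, VC-HIT]

#0 0x4f→b9/s1 MISS; vc=[]
#1 0xc6→b24/s0 MISS; vc=[]
#2 0x4a→b9/s1 L1-HIT; vc=[]
#3 0x4c→b9/s1 L1-HIT; vc=[]
#4 0x48→b9/s1 L1-HIT; vc=[]
#5 0x6c→b13/s1 MISS; vc=[9]
#6 0x88→b17/s1 MISS; vc=[9,13]
#7 0xc5→b24/s0 L1-HIT; vc=[9,13]
#8 0xc8→b25/s1 MISS; vc=[9,13,17]
#9 0x69→b13/s1 VC-HIT; vc=[9,25,17]
#10 0x65→b12/s0 MISS; vc=[9,25,17,24]
#11 0x4e→b9/s1 VC-HIT; vc=[13,25,17,24]
#12 0xce→b25/s1 VC-HIT; vc=[13,9,17,24]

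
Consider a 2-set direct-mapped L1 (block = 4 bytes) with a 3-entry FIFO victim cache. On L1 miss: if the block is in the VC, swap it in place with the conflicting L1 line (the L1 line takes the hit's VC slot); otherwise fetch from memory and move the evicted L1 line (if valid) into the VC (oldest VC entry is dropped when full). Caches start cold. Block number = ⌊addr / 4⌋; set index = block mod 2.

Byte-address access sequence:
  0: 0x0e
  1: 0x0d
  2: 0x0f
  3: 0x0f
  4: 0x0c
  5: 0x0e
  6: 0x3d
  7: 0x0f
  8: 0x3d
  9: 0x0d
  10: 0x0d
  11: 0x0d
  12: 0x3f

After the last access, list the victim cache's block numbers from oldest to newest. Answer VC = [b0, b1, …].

VC = [3]

0: 0xe (blk 3, set 1) → MISS  vc=[]
1: 0xd (blk 3, set 1) → L1-HIT  vc=[]
2: 0xf (blk 3, set 1) → L1-HIT  vc=[]
3: 0xf (blk 3, set 1) → L1-HIT  vc=[]
4: 0xc (blk 3, set 1) → L1-HIT  vc=[]
5: 0xe (blk 3, set 1) → L1-HIT  vc=[]
6: 0x3d (blk 15, set 1) → MISS  vc=[3]
7: 0xf (blk 3, set 1) → VC-HIT  vc=[15]
8: 0x3d (blk 15, set 1) → VC-HIT  vc=[3]
9: 0xd (blk 3, set 1) → VC-HIT  vc=[15]
10: 0xd (blk 3, set 1) → L1-HIT  vc=[15]
11: 0xd (blk 3, set 1) → L1-HIT  vc=[15]
12: 0x3f (blk 15, set 1) → VC-HIT  vc=[3]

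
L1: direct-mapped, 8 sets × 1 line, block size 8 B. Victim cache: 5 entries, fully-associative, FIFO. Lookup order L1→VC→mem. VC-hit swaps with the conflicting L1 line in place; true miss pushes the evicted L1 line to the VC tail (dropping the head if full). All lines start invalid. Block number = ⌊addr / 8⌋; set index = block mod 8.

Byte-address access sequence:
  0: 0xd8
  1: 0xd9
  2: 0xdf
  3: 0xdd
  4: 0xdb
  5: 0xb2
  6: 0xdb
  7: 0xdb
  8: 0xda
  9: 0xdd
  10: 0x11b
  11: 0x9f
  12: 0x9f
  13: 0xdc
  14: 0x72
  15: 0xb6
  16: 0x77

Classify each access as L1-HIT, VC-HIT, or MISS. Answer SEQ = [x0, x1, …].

#0 0xd8→b27/s3 MISS; vc=[]
#1 0xd9→b27/s3 L1-HIT; vc=[]
#2 0xdf→b27/s3 L1-HIT; vc=[]
#3 0xdd→b27/s3 L1-HIT; vc=[]
#4 0xdb→b27/s3 L1-HIT; vc=[]
#5 0xb2→b22/s6 MISS; vc=[]
#6 0xdb→b27/s3 L1-HIT; vc=[]
#7 0xdb→b27/s3 L1-HIT; vc=[]
#8 0xda→b27/s3 L1-HIT; vc=[]
#9 0xdd→b27/s3 L1-HIT; vc=[]
#10 0x11b→b35/s3 MISS; vc=[27]
#11 0x9f→b19/s3 MISS; vc=[27,35]
#12 0x9f→b19/s3 L1-HIT; vc=[27,35]
#13 0xdc→b27/s3 VC-HIT; vc=[19,35]
#14 0x72→b14/s6 MISS; vc=[19,35,22]
#15 0xb6→b22/s6 VC-HIT; vc=[19,35,14]
#16 0x77→b14/s6 VC-HIT; vc=[19,35,22]

SEQ = [MISS, L1-HIT, L1-HIT, L1-HIT, L1-HIT, MISS, L1-HIT, L1-HIT, L1-HIT, L1-HIT, MISS, MISS, L1-HIT, VC-HIT, MISS, VC-HIT, VC-HIT]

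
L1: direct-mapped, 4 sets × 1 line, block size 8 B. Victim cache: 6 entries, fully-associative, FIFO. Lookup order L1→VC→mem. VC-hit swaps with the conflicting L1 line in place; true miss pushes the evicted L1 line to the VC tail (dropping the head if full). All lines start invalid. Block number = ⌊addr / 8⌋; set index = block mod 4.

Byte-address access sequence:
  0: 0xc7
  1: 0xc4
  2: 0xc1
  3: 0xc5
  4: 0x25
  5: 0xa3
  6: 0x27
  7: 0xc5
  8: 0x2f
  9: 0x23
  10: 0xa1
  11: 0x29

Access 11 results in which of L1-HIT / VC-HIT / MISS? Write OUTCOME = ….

OUTCOME = L1-HIT

#0 0xc7→b24/s0 MISS; vc=[]
#1 0xc4→b24/s0 L1-HIT; vc=[]
#2 0xc1→b24/s0 L1-HIT; vc=[]
#3 0xc5→b24/s0 L1-HIT; vc=[]
#4 0x25→b4/s0 MISS; vc=[24]
#5 0xa3→b20/s0 MISS; vc=[24,4]
#6 0x27→b4/s0 VC-HIT; vc=[24,20]
#7 0xc5→b24/s0 VC-HIT; vc=[4,20]
#8 0x2f→b5/s1 MISS; vc=[4,20]
#9 0x23→b4/s0 VC-HIT; vc=[24,20]
#10 0xa1→b20/s0 VC-HIT; vc=[24,4]
#11 0x29→b5/s1 L1-HIT; vc=[24,4]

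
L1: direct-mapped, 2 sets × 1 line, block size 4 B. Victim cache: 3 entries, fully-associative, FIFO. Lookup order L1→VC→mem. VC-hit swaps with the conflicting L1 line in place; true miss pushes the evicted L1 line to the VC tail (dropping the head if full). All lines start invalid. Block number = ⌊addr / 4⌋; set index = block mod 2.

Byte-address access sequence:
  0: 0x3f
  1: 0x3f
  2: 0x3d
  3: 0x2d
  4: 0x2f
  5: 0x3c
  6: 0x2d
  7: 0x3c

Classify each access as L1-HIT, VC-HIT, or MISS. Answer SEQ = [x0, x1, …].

SEQ = [MISS, L1-HIT, L1-HIT, MISS, L1-HIT, VC-HIT, VC-HIT, VC-HIT]

  [0] addr=0x3f blk=15 s=1: MISS | VC []
  [1] addr=0x3f blk=15 s=1: L1-HIT | VC []
  [2] addr=0x3d blk=15 s=1: L1-HIT | VC []
  [3] addr=0x2d blk=11 s=1: MISS | VC [15]
  [4] addr=0x2f blk=11 s=1: L1-HIT | VC [15]
  [5] addr=0x3c blk=15 s=1: VC-HIT | VC [11]
  [6] addr=0x2d blk=11 s=1: VC-HIT | VC [15]
  [7] addr=0x3c blk=15 s=1: VC-HIT | VC [11]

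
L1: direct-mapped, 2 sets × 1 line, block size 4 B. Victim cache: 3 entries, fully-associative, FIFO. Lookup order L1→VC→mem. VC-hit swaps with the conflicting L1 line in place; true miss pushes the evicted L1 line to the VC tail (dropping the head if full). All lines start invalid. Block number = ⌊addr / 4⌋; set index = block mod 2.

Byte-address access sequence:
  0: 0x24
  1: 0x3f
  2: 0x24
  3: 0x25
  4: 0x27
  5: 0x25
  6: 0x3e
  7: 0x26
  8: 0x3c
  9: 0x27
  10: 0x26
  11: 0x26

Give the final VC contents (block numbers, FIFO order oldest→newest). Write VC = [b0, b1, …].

VC = [15]

0: 0x24 (blk 9, set 1) → MISS  vc=[]
1: 0x3f (blk 15, set 1) → MISS  vc=[9]
2: 0x24 (blk 9, set 1) → VC-HIT  vc=[15]
3: 0x25 (blk 9, set 1) → L1-HIT  vc=[15]
4: 0x27 (blk 9, set 1) → L1-HIT  vc=[15]
5: 0x25 (blk 9, set 1) → L1-HIT  vc=[15]
6: 0x3e (blk 15, set 1) → VC-HIT  vc=[9]
7: 0x26 (blk 9, set 1) → VC-HIT  vc=[15]
8: 0x3c (blk 15, set 1) → VC-HIT  vc=[9]
9: 0x27 (blk 9, set 1) → VC-HIT  vc=[15]
10: 0x26 (blk 9, set 1) → L1-HIT  vc=[15]
11: 0x26 (blk 9, set 1) → L1-HIT  vc=[15]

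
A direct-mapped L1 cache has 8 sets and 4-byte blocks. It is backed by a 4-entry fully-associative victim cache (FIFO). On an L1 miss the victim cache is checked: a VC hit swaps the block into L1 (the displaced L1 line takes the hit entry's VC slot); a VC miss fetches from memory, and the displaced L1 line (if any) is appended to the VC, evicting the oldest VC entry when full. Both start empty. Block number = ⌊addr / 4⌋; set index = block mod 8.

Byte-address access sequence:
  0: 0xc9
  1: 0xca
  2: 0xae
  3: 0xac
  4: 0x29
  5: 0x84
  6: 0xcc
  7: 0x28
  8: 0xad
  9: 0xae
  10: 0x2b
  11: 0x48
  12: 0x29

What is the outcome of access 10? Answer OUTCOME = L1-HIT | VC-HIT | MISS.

#0 0xc9→b50/s2 MISS; vc=[]
#1 0xca→b50/s2 L1-HIT; vc=[]
#2 0xae→b43/s3 MISS; vc=[]
#3 0xac→b43/s3 L1-HIT; vc=[]
#4 0x29→b10/s2 MISS; vc=[50]
#5 0x84→b33/s1 MISS; vc=[50]
#6 0xcc→b51/s3 MISS; vc=[50,43]
#7 0x28→b10/s2 L1-HIT; vc=[50,43]
#8 0xad→b43/s3 VC-HIT; vc=[50,51]
#9 0xae→b43/s3 L1-HIT; vc=[50,51]
#10 0x2b→b10/s2 L1-HIT; vc=[50,51]
#11 0x48→b18/s2 MISS; vc=[50,51,10]
#12 0x29→b10/s2 VC-HIT; vc=[50,51,18]

OUTCOME = L1-HIT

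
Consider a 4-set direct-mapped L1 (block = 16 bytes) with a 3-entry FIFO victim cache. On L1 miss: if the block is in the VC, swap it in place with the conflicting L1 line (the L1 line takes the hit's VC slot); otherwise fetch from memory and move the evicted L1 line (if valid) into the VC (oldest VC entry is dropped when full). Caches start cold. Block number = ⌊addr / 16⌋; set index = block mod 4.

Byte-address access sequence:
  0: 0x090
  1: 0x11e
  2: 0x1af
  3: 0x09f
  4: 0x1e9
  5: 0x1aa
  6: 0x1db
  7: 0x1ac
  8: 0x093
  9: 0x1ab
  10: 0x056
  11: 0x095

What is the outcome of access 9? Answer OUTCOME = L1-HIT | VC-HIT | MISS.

OUTCOME = L1-HIT

  [0] addr=0x90 blk=9 s=1: MISS | VC []
  [1] addr=0x11e blk=17 s=1: MISS | VC [9]
  [2] addr=0x1af blk=26 s=2: MISS | VC [9]
  [3] addr=0x9f blk=9 s=1: VC-HIT | VC [17]
  [4] addr=0x1e9 blk=30 s=2: MISS | VC [17, 26]
  [5] addr=0x1aa blk=26 s=2: VC-HIT | VC [17, 30]
  [6] addr=0x1db blk=29 s=1: MISS | VC [17, 30, 9]
  [7] addr=0x1ac blk=26 s=2: L1-HIT | VC [17, 30, 9]
  [8] addr=0x93 blk=9 s=1: VC-HIT | VC [17, 30, 29]
  [9] addr=0x1ab blk=26 s=2: L1-HIT | VC [17, 30, 29]
  [10] addr=0x56 blk=5 s=1: MISS | VC [30, 29, 9]
  [11] addr=0x95 blk=9 s=1: VC-HIT | VC [30, 29, 5]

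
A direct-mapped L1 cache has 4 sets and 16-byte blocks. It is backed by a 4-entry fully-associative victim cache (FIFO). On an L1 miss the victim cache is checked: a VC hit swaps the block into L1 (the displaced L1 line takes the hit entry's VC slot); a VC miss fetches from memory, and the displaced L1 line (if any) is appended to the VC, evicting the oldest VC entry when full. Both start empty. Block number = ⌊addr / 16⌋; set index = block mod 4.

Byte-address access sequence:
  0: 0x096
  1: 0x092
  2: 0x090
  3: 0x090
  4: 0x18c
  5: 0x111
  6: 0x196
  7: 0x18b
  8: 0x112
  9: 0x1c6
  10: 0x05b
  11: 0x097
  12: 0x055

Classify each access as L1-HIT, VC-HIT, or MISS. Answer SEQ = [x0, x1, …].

SEQ = [MISS, L1-HIT, L1-HIT, L1-HIT, MISS, MISS, MISS, L1-HIT, VC-HIT, MISS, MISS, VC-HIT, VC-HIT]

#0 0x96→b9/s1 MISS; vc=[]
#1 0x92→b9/s1 L1-HIT; vc=[]
#2 0x90→b9/s1 L1-HIT; vc=[]
#3 0x90→b9/s1 L1-HIT; vc=[]
#4 0x18c→b24/s0 MISS; vc=[]
#5 0x111→b17/s1 MISS; vc=[9]
#6 0x196→b25/s1 MISS; vc=[9,17]
#7 0x18b→b24/s0 L1-HIT; vc=[9,17]
#8 0x112→b17/s1 VC-HIT; vc=[9,25]
#9 0x1c6→b28/s0 MISS; vc=[9,25,24]
#10 0x5b→b5/s1 MISS; vc=[9,25,24,17]
#11 0x97→b9/s1 VC-HIT; vc=[5,25,24,17]
#12 0x55→b5/s1 VC-HIT; vc=[9,25,24,17]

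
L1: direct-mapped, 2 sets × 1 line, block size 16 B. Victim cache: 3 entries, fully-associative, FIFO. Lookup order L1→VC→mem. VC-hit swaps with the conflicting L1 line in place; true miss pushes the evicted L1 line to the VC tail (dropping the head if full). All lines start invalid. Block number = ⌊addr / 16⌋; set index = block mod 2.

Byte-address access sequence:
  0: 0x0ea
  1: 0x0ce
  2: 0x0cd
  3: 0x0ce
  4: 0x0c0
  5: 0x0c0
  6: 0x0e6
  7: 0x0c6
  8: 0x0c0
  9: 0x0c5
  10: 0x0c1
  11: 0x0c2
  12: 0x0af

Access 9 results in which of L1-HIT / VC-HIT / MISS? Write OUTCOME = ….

  [0] addr=0xea blk=14 s=0: MISS | VC []
  [1] addr=0xce blk=12 s=0: MISS | VC [14]
  [2] addr=0xcd blk=12 s=0: L1-HIT | VC [14]
  [3] addr=0xce blk=12 s=0: L1-HIT | VC [14]
  [4] addr=0xc0 blk=12 s=0: L1-HIT | VC [14]
  [5] addr=0xc0 blk=12 s=0: L1-HIT | VC [14]
  [6] addr=0xe6 blk=14 s=0: VC-HIT | VC [12]
  [7] addr=0xc6 blk=12 s=0: VC-HIT | VC [14]
  [8] addr=0xc0 blk=12 s=0: L1-HIT | VC [14]
  [9] addr=0xc5 blk=12 s=0: L1-HIT | VC [14]
  [10] addr=0xc1 blk=12 s=0: L1-HIT | VC [14]
  [11] addr=0xc2 blk=12 s=0: L1-HIT | VC [14]
  [12] addr=0xaf blk=10 s=0: MISS | VC [14, 12]

OUTCOME = L1-HIT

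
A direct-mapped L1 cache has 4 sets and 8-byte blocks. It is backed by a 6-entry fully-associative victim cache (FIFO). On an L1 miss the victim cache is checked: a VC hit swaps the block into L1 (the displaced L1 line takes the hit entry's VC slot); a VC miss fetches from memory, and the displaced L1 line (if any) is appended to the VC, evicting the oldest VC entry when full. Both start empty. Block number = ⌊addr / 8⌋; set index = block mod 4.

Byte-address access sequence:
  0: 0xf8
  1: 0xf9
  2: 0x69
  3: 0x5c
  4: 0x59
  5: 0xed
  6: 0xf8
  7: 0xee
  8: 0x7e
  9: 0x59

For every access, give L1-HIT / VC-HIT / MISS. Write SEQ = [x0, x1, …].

SEQ = [MISS, L1-HIT, MISS, MISS, L1-HIT, MISS, VC-HIT, L1-HIT, MISS, VC-HIT]

  [0] addr=0xf8 blk=31 s=3: MISS | VC []
  [1] addr=0xf9 blk=31 s=3: L1-HIT | VC []
  [2] addr=0x69 blk=13 s=1: MISS | VC []
  [3] addr=0x5c blk=11 s=3: MISS | VC [31]
  [4] addr=0x59 blk=11 s=3: L1-HIT | VC [31]
  [5] addr=0xed blk=29 s=1: MISS | VC [31, 13]
  [6] addr=0xf8 blk=31 s=3: VC-HIT | VC [11, 13]
  [7] addr=0xee blk=29 s=1: L1-HIT | VC [11, 13]
  [8] addr=0x7e blk=15 s=3: MISS | VC [11, 13, 31]
  [9] addr=0x59 blk=11 s=3: VC-HIT | VC [15, 13, 31]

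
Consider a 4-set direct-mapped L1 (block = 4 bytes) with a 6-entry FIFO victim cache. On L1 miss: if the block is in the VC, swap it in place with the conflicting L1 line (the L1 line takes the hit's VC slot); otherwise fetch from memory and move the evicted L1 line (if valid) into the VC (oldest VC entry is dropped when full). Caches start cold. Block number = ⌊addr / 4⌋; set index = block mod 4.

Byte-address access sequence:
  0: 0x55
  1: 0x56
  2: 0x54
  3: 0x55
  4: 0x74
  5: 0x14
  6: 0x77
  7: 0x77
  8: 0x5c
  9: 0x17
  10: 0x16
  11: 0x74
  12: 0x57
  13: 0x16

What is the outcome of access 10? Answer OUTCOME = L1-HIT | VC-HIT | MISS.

  [0] addr=0x55 blk=21 s=1: MISS | VC []
  [1] addr=0x56 blk=21 s=1: L1-HIT | VC []
  [2] addr=0x54 blk=21 s=1: L1-HIT | VC []
  [3] addr=0x55 blk=21 s=1: L1-HIT | VC []
  [4] addr=0x74 blk=29 s=1: MISS | VC [21]
  [5] addr=0x14 blk=5 s=1: MISS | VC [21, 29]
  [6] addr=0x77 blk=29 s=1: VC-HIT | VC [21, 5]
  [7] addr=0x77 blk=29 s=1: L1-HIT | VC [21, 5]
  [8] addr=0x5c blk=23 s=3: MISS | VC [21, 5]
  [9] addr=0x17 blk=5 s=1: VC-HIT | VC [21, 29]
  [10] addr=0x16 blk=5 s=1: L1-HIT | VC [21, 29]
  [11] addr=0x74 blk=29 s=1: VC-HIT | VC [21, 5]
  [12] addr=0x57 blk=21 s=1: VC-HIT | VC [29, 5]
  [13] addr=0x16 blk=5 s=1: VC-HIT | VC [29, 21]

OUTCOME = L1-HIT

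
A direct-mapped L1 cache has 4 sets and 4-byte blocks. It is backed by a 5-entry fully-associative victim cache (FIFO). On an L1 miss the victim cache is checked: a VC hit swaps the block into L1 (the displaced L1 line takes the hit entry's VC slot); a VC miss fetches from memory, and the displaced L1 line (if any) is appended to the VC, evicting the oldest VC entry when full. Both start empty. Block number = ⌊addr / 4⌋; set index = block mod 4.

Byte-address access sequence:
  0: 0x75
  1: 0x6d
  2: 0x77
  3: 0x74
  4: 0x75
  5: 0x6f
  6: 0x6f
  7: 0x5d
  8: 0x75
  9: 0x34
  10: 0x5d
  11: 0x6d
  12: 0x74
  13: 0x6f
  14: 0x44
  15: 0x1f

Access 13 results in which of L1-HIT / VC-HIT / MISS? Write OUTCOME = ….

#0 0x75→b29/s1 MISS; vc=[]
#1 0x6d→b27/s3 MISS; vc=[]
#2 0x77→b29/s1 L1-HIT; vc=[]
#3 0x74→b29/s1 L1-HIT; vc=[]
#4 0x75→b29/s1 L1-HIT; vc=[]
#5 0x6f→b27/s3 L1-HIT; vc=[]
#6 0x6f→b27/s3 L1-HIT; vc=[]
#7 0x5d→b23/s3 MISS; vc=[27]
#8 0x75→b29/s1 L1-HIT; vc=[27]
#9 0x34→b13/s1 MISS; vc=[27,29]
#10 0x5d→b23/s3 L1-HIT; vc=[27,29]
#11 0x6d→b27/s3 VC-HIT; vc=[23,29]
#12 0x74→b29/s1 VC-HIT; vc=[23,13]
#13 0x6f→b27/s3 L1-HIT; vc=[23,13]
#14 0x44→b17/s1 MISS; vc=[23,13,29]
#15 0x1f→b7/s3 MISS; vc=[23,13,29,27]

OUTCOME = L1-HIT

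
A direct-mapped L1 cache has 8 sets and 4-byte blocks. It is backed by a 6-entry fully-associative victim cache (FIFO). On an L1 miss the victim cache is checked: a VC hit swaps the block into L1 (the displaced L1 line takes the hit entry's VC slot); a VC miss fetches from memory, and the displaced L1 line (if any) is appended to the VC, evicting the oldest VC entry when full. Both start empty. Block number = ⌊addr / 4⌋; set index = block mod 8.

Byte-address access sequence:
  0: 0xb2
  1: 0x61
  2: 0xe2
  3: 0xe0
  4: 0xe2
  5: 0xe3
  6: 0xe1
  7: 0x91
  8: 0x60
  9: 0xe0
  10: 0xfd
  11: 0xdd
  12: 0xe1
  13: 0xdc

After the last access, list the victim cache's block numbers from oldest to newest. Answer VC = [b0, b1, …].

VC = [24, 44, 63]

0: 0xb2 (blk 44, set 4) → MISS  vc=[]
1: 0x61 (blk 24, set 0) → MISS  vc=[]
2: 0xe2 (blk 56, set 0) → MISS  vc=[24]
3: 0xe0 (blk 56, set 0) → L1-HIT  vc=[24]
4: 0xe2 (blk 56, set 0) → L1-HIT  vc=[24]
5: 0xe3 (blk 56, set 0) → L1-HIT  vc=[24]
6: 0xe1 (blk 56, set 0) → L1-HIT  vc=[24]
7: 0x91 (blk 36, set 4) → MISS  vc=[24, 44]
8: 0x60 (blk 24, set 0) → VC-HIT  vc=[56, 44]
9: 0xe0 (blk 56, set 0) → VC-HIT  vc=[24, 44]
10: 0xfd (blk 63, set 7) → MISS  vc=[24, 44]
11: 0xdd (blk 55, set 7) → MISS  vc=[24, 44, 63]
12: 0xe1 (blk 56, set 0) → L1-HIT  vc=[24, 44, 63]
13: 0xdc (blk 55, set 7) → L1-HIT  vc=[24, 44, 63]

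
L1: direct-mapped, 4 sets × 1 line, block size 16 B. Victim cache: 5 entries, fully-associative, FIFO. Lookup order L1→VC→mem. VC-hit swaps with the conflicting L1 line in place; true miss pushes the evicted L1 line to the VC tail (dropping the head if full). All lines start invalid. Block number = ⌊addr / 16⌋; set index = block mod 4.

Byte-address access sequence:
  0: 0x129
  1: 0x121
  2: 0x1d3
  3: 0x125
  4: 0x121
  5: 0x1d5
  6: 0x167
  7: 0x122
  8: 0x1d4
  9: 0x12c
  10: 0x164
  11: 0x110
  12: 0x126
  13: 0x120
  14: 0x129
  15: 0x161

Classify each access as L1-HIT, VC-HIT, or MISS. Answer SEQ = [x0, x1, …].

SEQ = [MISS, L1-HIT, MISS, L1-HIT, L1-HIT, L1-HIT, MISS, VC-HIT, L1-HIT, L1-HIT, VC-HIT, MISS, VC-HIT, L1-HIT, L1-HIT, VC-HIT]

0: 0x129 (blk 18, set 2) → MISS  vc=[]
1: 0x121 (blk 18, set 2) → L1-HIT  vc=[]
2: 0x1d3 (blk 29, set 1) → MISS  vc=[]
3: 0x125 (blk 18, set 2) → L1-HIT  vc=[]
4: 0x121 (blk 18, set 2) → L1-HIT  vc=[]
5: 0x1d5 (blk 29, set 1) → L1-HIT  vc=[]
6: 0x167 (blk 22, set 2) → MISS  vc=[18]
7: 0x122 (blk 18, set 2) → VC-HIT  vc=[22]
8: 0x1d4 (blk 29, set 1) → L1-HIT  vc=[22]
9: 0x12c (blk 18, set 2) → L1-HIT  vc=[22]
10: 0x164 (blk 22, set 2) → VC-HIT  vc=[18]
11: 0x110 (blk 17, set 1) → MISS  vc=[18, 29]
12: 0x126 (blk 18, set 2) → VC-HIT  vc=[22, 29]
13: 0x120 (blk 18, set 2) → L1-HIT  vc=[22, 29]
14: 0x129 (blk 18, set 2) → L1-HIT  vc=[22, 29]
15: 0x161 (blk 22, set 2) → VC-HIT  vc=[18, 29]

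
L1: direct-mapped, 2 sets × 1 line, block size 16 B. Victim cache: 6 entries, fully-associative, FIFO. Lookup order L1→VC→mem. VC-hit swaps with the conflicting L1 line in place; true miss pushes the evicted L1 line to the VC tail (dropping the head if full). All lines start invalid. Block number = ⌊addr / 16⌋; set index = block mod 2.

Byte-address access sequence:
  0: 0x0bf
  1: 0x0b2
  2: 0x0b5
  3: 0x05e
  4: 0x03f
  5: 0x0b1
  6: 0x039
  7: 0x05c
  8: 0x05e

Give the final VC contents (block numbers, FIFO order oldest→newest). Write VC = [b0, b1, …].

VC = [11, 3]

  [0] addr=0xbf blk=11 s=1: MISS | VC []
  [1] addr=0xb2 blk=11 s=1: L1-HIT | VC []
  [2] addr=0xb5 blk=11 s=1: L1-HIT | VC []
  [3] addr=0x5e blk=5 s=1: MISS | VC [11]
  [4] addr=0x3f blk=3 s=1: MISS | VC [11, 5]
  [5] addr=0xb1 blk=11 s=1: VC-HIT | VC [3, 5]
  [6] addr=0x39 blk=3 s=1: VC-HIT | VC [11, 5]
  [7] addr=0x5c blk=5 s=1: VC-HIT | VC [11, 3]
  [8] addr=0x5e blk=5 s=1: L1-HIT | VC [11, 3]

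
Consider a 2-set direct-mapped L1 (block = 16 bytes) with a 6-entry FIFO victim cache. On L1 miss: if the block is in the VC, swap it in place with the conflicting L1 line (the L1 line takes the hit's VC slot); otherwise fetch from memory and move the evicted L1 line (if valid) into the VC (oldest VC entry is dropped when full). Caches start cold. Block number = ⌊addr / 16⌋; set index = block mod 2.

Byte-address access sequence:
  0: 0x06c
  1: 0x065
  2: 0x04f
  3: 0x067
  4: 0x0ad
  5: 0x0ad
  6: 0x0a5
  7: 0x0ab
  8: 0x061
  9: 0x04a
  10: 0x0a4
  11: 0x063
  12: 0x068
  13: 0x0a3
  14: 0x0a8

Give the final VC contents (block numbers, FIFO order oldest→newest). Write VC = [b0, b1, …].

  [0] addr=0x6c blk=6 s=0: MISS | VC []
  [1] addr=0x65 blk=6 s=0: L1-HIT | VC []
  [2] addr=0x4f blk=4 s=0: MISS | VC [6]
  [3] addr=0x67 blk=6 s=0: VC-HIT | VC [4]
  [4] addr=0xad blk=10 s=0: MISS | VC [4, 6]
  [5] addr=0xad blk=10 s=0: L1-HIT | VC [4, 6]
  [6] addr=0xa5 blk=10 s=0: L1-HIT | VC [4, 6]
  [7] addr=0xab blk=10 s=0: L1-HIT | VC [4, 6]
  [8] addr=0x61 blk=6 s=0: VC-HIT | VC [4, 10]
  [9] addr=0x4a blk=4 s=0: VC-HIT | VC [6, 10]
  [10] addr=0xa4 blk=10 s=0: VC-HIT | VC [6, 4]
  [11] addr=0x63 blk=6 s=0: VC-HIT | VC [10, 4]
  [12] addr=0x68 blk=6 s=0: L1-HIT | VC [10, 4]
  [13] addr=0xa3 blk=10 s=0: VC-HIT | VC [6, 4]
  [14] addr=0xa8 blk=10 s=0: L1-HIT | VC [6, 4]

VC = [6, 4]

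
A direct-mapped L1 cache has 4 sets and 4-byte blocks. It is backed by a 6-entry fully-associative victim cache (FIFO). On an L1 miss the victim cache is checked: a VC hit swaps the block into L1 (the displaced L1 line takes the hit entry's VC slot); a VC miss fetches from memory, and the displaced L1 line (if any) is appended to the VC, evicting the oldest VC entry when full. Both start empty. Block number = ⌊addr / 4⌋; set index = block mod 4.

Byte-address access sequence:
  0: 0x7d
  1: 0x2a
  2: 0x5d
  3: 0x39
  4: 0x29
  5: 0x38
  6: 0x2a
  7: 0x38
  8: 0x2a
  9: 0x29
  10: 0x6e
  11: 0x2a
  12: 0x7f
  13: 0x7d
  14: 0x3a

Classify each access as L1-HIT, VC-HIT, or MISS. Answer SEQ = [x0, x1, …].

  [0] addr=0x7d blk=31 s=3: MISS | VC []
  [1] addr=0x2a blk=10 s=2: MISS | VC []
  [2] addr=0x5d blk=23 s=3: MISS | VC [31]
  [3] addr=0x39 blk=14 s=2: MISS | VC [31, 10]
  [4] addr=0x29 blk=10 s=2: VC-HIT | VC [31, 14]
  [5] addr=0x38 blk=14 s=2: VC-HIT | VC [31, 10]
  [6] addr=0x2a blk=10 s=2: VC-HIT | VC [31, 14]
  [7] addr=0x38 blk=14 s=2: VC-HIT | VC [31, 10]
  [8] addr=0x2a blk=10 s=2: VC-HIT | VC [31, 14]
  [9] addr=0x29 blk=10 s=2: L1-HIT | VC [31, 14]
  [10] addr=0x6e blk=27 s=3: MISS | VC [31, 14, 23]
  [11] addr=0x2a blk=10 s=2: L1-HIT | VC [31, 14, 23]
  [12] addr=0x7f blk=31 s=3: VC-HIT | VC [27, 14, 23]
  [13] addr=0x7d blk=31 s=3: L1-HIT | VC [27, 14, 23]
  [14] addr=0x3a blk=14 s=2: VC-HIT | VC [27, 10, 23]

SEQ = [MISS, MISS, MISS, MISS, VC-HIT, VC-HIT, VC-HIT, VC-HIT, VC-HIT, L1-HIT, MISS, L1-HIT, VC-HIT, L1-HIT, VC-HIT]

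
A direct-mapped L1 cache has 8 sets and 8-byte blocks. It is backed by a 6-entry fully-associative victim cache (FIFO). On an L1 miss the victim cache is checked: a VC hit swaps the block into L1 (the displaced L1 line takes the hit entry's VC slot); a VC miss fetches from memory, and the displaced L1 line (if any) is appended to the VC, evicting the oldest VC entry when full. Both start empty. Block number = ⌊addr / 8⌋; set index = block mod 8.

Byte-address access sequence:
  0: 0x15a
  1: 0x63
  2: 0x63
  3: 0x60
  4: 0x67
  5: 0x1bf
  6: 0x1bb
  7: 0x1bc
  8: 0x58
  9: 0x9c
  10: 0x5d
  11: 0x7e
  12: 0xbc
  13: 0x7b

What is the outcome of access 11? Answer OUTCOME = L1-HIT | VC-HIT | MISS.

#0 0x15a→b43/s3 MISS; vc=[]
#1 0x63→b12/s4 MISS; vc=[]
#2 0x63→b12/s4 L1-HIT; vc=[]
#3 0x60→b12/s4 L1-HIT; vc=[]
#4 0x67→b12/s4 L1-HIT; vc=[]
#5 0x1bf→b55/s7 MISS; vc=[]
#6 0x1bb→b55/s7 L1-HIT; vc=[]
#7 0x1bc→b55/s7 L1-HIT; vc=[]
#8 0x58→b11/s3 MISS; vc=[43]
#9 0x9c→b19/s3 MISS; vc=[43,11]
#10 0x5d→b11/s3 VC-HIT; vc=[43,19]
#11 0x7e→b15/s7 MISS; vc=[43,19,55]
#12 0xbc→b23/s7 MISS; vc=[43,19,55,15]
#13 0x7b→b15/s7 VC-HIT; vc=[43,19,55,23]

OUTCOME = MISS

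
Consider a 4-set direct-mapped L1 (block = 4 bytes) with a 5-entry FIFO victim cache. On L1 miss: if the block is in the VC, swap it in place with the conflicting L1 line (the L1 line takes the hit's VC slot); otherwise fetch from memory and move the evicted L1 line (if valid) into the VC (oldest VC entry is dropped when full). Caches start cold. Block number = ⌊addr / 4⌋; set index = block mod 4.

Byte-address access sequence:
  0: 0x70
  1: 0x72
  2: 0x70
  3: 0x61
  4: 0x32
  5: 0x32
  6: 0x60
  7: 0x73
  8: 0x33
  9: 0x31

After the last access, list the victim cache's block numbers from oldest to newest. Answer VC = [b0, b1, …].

#0 0x70→b28/s0 MISS; vc=[]
#1 0x72→b28/s0 L1-HIT; vc=[]
#2 0x70→b28/s0 L1-HIT; vc=[]
#3 0x61→b24/s0 MISS; vc=[28]
#4 0x32→b12/s0 MISS; vc=[28,24]
#5 0x32→b12/s0 L1-HIT; vc=[28,24]
#6 0x60→b24/s0 VC-HIT; vc=[28,12]
#7 0x73→b28/s0 VC-HIT; vc=[24,12]
#8 0x33→b12/s0 VC-HIT; vc=[24,28]
#9 0x31→b12/s0 L1-HIT; vc=[24,28]

VC = [24, 28]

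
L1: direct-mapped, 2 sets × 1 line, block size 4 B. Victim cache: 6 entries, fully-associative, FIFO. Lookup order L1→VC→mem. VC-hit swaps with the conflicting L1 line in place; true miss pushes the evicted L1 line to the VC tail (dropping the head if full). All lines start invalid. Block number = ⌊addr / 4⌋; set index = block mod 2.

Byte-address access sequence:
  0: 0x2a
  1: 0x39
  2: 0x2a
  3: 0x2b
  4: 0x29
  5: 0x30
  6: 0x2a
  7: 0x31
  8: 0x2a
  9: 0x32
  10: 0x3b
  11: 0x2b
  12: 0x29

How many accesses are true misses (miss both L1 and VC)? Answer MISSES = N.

MISSES = 3

#0 0x2a→b10/s0 MISS; vc=[]
#1 0x39→b14/s0 MISS; vc=[10]
#2 0x2a→b10/s0 VC-HIT; vc=[14]
#3 0x2b→b10/s0 L1-HIT; vc=[14]
#4 0x29→b10/s0 L1-HIT; vc=[14]
#5 0x30→b12/s0 MISS; vc=[14,10]
#6 0x2a→b10/s0 VC-HIT; vc=[14,12]
#7 0x31→b12/s0 VC-HIT; vc=[14,10]
#8 0x2a→b10/s0 VC-HIT; vc=[14,12]
#9 0x32→b12/s0 VC-HIT; vc=[14,10]
#10 0x3b→b14/s0 VC-HIT; vc=[12,10]
#11 0x2b→b10/s0 VC-HIT; vc=[12,14]
#12 0x29→b10/s0 L1-HIT; vc=[12,14]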